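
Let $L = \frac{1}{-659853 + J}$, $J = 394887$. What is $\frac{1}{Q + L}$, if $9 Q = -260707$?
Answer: $- \frac{794898}{23026163657} \approx -3.4522 \cdot 10^{-5}$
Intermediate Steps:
$Q = - \frac{260707}{9}$ ($Q = \frac{1}{9} \left(-260707\right) = - \frac{260707}{9} \approx -28967.0$)
$L = - \frac{1}{264966}$ ($L = \frac{1}{-659853 + 394887} = \frac{1}{-264966} = - \frac{1}{264966} \approx -3.7741 \cdot 10^{-6}$)
$\frac{1}{Q + L} = \frac{1}{- \frac{260707}{9} - \frac{1}{264966}} = \frac{1}{- \frac{23026163657}{794898}} = - \frac{794898}{23026163657}$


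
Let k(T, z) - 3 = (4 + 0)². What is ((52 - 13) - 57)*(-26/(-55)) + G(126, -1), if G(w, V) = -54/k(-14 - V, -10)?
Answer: -11862/1045 ≈ -11.351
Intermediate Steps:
k(T, z) = 19 (k(T, z) = 3 + (4 + 0)² = 3 + 4² = 3 + 16 = 19)
G(w, V) = -54/19
((52 - 13) - 57)*(-26/(-55)) + G(126, -1) = ((52 - 13) - 57)*(-26/(-55)) - 54/19 = (39 - 57)*(-26*(-1/55)) - 54/19 = -18*26/55 - 54/19 = -468/55 - 54/19 = -11862/1045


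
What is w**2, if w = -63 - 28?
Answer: 8281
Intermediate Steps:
w = -91
w**2 = (-91)**2 = 8281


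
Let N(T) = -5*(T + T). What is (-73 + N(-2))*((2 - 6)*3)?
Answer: 636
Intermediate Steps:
N(T) = -10*T
(-73 + N(-2))*((2 - 6)*3) = (-73 - 10*(-2))*((2 - 6)*3) = (-73 + 20)*(-4*3) = -53*(-12) = 636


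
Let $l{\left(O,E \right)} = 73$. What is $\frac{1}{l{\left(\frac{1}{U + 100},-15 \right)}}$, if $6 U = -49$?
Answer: $\frac{1}{73} \approx 0.013699$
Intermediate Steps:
$U = - \frac{49}{6}$ ($U = \frac{1}{6} \left(-49\right) = - \frac{49}{6} \approx -8.1667$)
$\frac{1}{l{\left(\frac{1}{U + 100},-15 \right)}} = \frac{1}{73}$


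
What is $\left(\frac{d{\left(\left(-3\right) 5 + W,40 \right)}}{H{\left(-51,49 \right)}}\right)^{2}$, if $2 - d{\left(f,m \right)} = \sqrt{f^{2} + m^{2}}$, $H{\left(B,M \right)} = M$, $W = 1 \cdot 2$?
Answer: $\frac{\left(2 - \sqrt{1769}\right)^{2}}{2401} \approx 0.66837$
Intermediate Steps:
$W = 2$
$d{\left(f,m \right)} = 2 - \sqrt{f^{2} + m^{2}}$
$\left(\frac{d{\left(\left(-3\right) 5 + W,40 \right)}}{H{\left(-51,49 \right)}}\right)^{2} = \left(\frac{2 - \sqrt{\left(\left(-3\right) 5 + 2\right)^{2} + 40^{2}}}{49}\right)^{2} = \left(\left(2 - \sqrt{\left(-15 + 2\right)^{2} + 1600}\right) \frac{1}{49}\right)^{2} = \left(\left(2 - \sqrt{\left(-13\right)^{2} + 1600}\right) \frac{1}{49}\right)^{2} = \left(\left(2 - \sqrt{169 + 1600}\right) \frac{1}{49}\right)^{2} = \left(\left(2 - \sqrt{1769}\right) \frac{1}{49}\right)^{2} = \left(\frac{2}{49} - \frac{\sqrt{1769}}{49}\right)^{2}$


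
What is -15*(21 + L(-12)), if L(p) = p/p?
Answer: -330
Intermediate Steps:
L(p) = 1
-15*(21 + L(-12)) = -15*(21 + 1) = -15*22 = -330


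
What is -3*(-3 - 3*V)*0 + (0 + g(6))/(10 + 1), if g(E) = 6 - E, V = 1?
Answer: 0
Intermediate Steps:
-3*(-3 - 3*V)*0 + (0 + g(6))/(10 + 1) = -3*(-3 - 3*1)*0 + (0 + (6 - 1*6))/(10 + 1) = -3*(-3 - 3)*0 + (0 + (6 - 6))/11 = -(-18)*0 + (0 + 0)*(1/11) = -3*0 + 0*(1/11) = 0 + 0 = 0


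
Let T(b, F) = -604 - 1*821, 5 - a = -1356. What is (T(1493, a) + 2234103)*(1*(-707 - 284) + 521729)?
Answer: 1162640276364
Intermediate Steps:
a = 1361 (a = 5 - 1*(-1356) = 5 + 1356 = 1361)
T(b, F) = -1425 (T(b, F) = -604 - 821 = -1425)
(T(1493, a) + 2234103)*(1*(-707 - 284) + 521729) = (-1425 + 2234103)*(1*(-707 - 284) + 521729) = 2232678*(1*(-991) + 521729) = 2232678*(-991 + 521729) = 2232678*520738 = 1162640276364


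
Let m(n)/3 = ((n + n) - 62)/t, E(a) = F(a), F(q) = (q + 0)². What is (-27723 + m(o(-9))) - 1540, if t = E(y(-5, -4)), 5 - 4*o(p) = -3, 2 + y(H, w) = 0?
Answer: -58613/2 ≈ -29307.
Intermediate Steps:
y(H, w) = -2 (y(H, w) = -2 + 0 = -2)
F(q) = q²
o(p) = 2 (o(p) = 5/4 - ¼*(-3) = 5/4 + ¾ = 2)
E(a) = a²
t = 4 (t = (-2)² = 4)
m(n) = -93/2 + 3*n/2 (m(n) = 3*(((n + n) - 62)/4) = 3*((2*n - 62)*(¼)) = 3*((-62 + 2*n)*(¼)) = 3*(-31/2 + n/2) = -93/2 + 3*n/2)
(-27723 + m(o(-9))) - 1540 = (-27723 + (-93/2 + (3/2)*2)) - 1540 = (-27723 + (-93/2 + 3)) - 1540 = (-27723 - 87/2) - 1540 = -55533/2 - 1540 = -58613/2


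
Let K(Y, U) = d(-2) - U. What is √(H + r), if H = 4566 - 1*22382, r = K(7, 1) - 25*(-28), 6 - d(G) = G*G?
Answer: I*√17115 ≈ 130.82*I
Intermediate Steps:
d(G) = 6 - G² (d(G) = 6 - G*G = 6 - G²)
K(Y, U) = 2 - U (K(Y, U) = (6 - 1*(-2)²) - U = (6 - 1*4) - U = (6 - 4) - U = 2 - U)
r = 701 (r = (2 - 1*1) - 25*(-28) = (2 - 1) + 700 = 1 + 700 = 701)
H = -17816 (H = 4566 - 22382 = -17816)
√(H + r) = √(-17816 + 701) = √(-17115) = I*√17115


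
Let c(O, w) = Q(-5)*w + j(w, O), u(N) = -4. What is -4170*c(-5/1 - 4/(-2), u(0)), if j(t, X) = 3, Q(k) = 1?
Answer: 4170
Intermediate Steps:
c(O, w) = 3 + w (c(O, w) = 1*w + 3 = w + 3 = 3 + w)
-4170*c(-5/1 - 4/(-2), u(0)) = -4170*(3 - 4) = -4170*(-1) = 4170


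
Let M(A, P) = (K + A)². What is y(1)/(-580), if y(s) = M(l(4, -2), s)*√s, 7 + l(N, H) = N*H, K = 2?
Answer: -169/580 ≈ -0.29138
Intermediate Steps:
l(N, H) = -7 + H*N (l(N, H) = -7 + N*H = -7 + H*N)
M(A, P) = (2 + A)²
y(s) = 169*√s (y(s) = (2 + (-7 - 2*4))²*√s = (2 + (-7 - 8))²*√s = (2 - 15)²*√s = (-13)²*√s = 169*√s)
y(1)/(-580) = (169*√1)/(-580) = (169*1)*(-1/580) = 169*(-1/580) = -169/580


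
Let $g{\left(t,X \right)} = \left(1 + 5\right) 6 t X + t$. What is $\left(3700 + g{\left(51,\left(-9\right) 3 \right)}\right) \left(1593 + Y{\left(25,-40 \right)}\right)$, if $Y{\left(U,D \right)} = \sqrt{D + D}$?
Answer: $-72992853 - 183284 i \sqrt{5} \approx -7.2993 \cdot 10^{7} - 4.0984 \cdot 10^{5} i$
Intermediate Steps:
$Y{\left(U,D \right)} = \sqrt{2} \sqrt{D}$ ($Y{\left(U,D \right)} = \sqrt{2 D} = \sqrt{2} \sqrt{D}$)
$g{\left(t,X \right)} = t + 36 X t$ ($g{\left(t,X \right)} = 6 \cdot 6 t X + t = 36 t X + t = 36 X t + t = t + 36 X t$)
$\left(3700 + g{\left(51,\left(-9\right) 3 \right)}\right) \left(1593 + Y{\left(25,-40 \right)}\right) = \left(3700 + 51 \left(1 + 36 \left(\left(-9\right) 3\right)\right)\right) \left(1593 + \sqrt{2} \sqrt{-40}\right) = \left(3700 + 51 \left(1 + 36 \left(-27\right)\right)\right) \left(1593 + \sqrt{2} \cdot 2 i \sqrt{10}\right) = \left(3700 + 51 \left(1 - 972\right)\right) \left(1593 + 4 i \sqrt{5}\right) = \left(3700 + 51 \left(-971\right)\right) \left(1593 + 4 i \sqrt{5}\right) = \left(3700 - 49521\right) \left(1593 + 4 i \sqrt{5}\right) = - 45821 \left(1593 + 4 i \sqrt{5}\right) = -72992853 - 183284 i \sqrt{5}$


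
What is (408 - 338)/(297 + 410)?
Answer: 10/101 ≈ 0.099010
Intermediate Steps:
(408 - 338)/(297 + 410) = 70/707 = 70*(1/707) = 10/101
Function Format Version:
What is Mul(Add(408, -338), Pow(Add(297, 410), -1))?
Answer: Rational(10, 101) ≈ 0.099010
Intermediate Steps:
Mul(Add(408, -338), Pow(Add(297, 410), -1)) = Mul(70, Pow(707, -1)) = Mul(70, Rational(1, 707)) = Rational(10, 101)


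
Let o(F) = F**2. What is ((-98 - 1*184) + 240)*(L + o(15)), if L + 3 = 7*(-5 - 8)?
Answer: -5502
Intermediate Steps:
L = -94 (L = -3 + 7*(-5 - 8) = -3 + 7*(-13) = -3 - 91 = -94)
((-98 - 1*184) + 240)*(L + o(15)) = ((-98 - 1*184) + 240)*(-94 + 15**2) = ((-98 - 184) + 240)*(-94 + 225) = (-282 + 240)*131 = -42*131 = -5502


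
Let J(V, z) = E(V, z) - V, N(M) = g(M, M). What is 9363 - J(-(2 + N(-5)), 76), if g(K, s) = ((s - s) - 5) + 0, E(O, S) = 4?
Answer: 9362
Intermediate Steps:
g(K, s) = -5 (g(K, s) = (0 - 5) + 0 = -5 + 0 = -5)
N(M) = -5
J(V, z) = 4 - V
9363 - J(-(2 + N(-5)), 76) = 9363 - (4 - (-1)*(2 - 5)) = 9363 - (4 - (-1)*(-3)) = 9363 - (4 - 1*3) = 9363 - (4 - 3) = 9363 - 1*1 = 9363 - 1 = 9362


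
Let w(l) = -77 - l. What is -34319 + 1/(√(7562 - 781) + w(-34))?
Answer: -169261265/4932 + √6781/4932 ≈ -34319.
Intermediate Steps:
-34319 + 1/(√(7562 - 781) + w(-34)) = -34319 + 1/(√(7562 - 781) + (-77 - 1*(-34))) = -34319 + 1/(√6781 + (-77 + 34)) = -34319 + 1/(√6781 - 43) = -34319 + 1/(-43 + √6781)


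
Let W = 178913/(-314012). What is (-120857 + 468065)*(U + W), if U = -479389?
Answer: -13066659002185962/78503 ≈ -1.6645e+11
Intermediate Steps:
W = -178913/314012 (W = 178913*(-1/314012) = -178913/314012 ≈ -0.56977)
(-120857 + 468065)*(U + W) = (-120857 + 468065)*(-479389 - 178913/314012) = 347208*(-150534077581/314012) = -13066659002185962/78503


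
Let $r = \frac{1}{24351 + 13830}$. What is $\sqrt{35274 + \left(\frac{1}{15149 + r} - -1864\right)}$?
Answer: $\frac{\sqrt{12424560724065818282770}}{578403970} \approx 192.71$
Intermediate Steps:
$r = \frac{1}{38181} \approx 2.6191 \cdot 10^{-5}$
$\sqrt{35274 + \left(\frac{1}{15149 + r} - -1864\right)} = \sqrt{35274 + \left(\frac{1}{15149 + \frac{1}{38181}} - -1864\right)} = \sqrt{35274 + \left(\frac{1}{\frac{578403970}{38181}} + 1864\right)} = \sqrt{35274 + \left(\frac{38181}{578403970} + 1864\right)} = \sqrt{35274 + \frac{1078145038261}{578403970}} = \sqrt{\frac{21480766676041}{578403970}} = \frac{\sqrt{12424560724065818282770}}{578403970}$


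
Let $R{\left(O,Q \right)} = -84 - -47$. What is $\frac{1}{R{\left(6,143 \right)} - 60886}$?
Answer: $- \frac{1}{60923} \approx -1.6414 \cdot 10^{-5}$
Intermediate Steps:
$R{\left(O,Q \right)} = -37$ ($R{\left(O,Q \right)} = -84 + 47 = -37$)
$\frac{1}{R{\left(6,143 \right)} - 60886} = \frac{1}{-37 - 60886} = \frac{1}{-60923} = - \frac{1}{60923}$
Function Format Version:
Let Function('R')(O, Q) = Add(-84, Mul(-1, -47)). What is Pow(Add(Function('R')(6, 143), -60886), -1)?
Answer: Rational(-1, 60923) ≈ -1.6414e-5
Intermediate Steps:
Function('R')(O, Q) = -37 (Function('R')(O, Q) = Add(-84, 47) = -37)
Pow(Add(Function('R')(6, 143), -60886), -1) = Pow(Add(-37, -60886), -1) = Pow(-60923, -1) = Rational(-1, 60923)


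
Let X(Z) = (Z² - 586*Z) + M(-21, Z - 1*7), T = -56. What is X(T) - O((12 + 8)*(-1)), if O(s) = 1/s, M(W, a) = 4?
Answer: 719121/20 ≈ 35956.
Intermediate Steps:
X(Z) = 4 + Z² - 586*Z (X(Z) = (Z² - 586*Z) + 4 = 4 + Z² - 586*Z)
X(T) - O((12 + 8)*(-1)) = (4 + (-56)² - 586*(-56)) - 1/((12 + 8)*(-1)) = (4 + 3136 + 32816) - 1/(20*(-1)) = 35956 - 1/(-20) = 35956 - 1*(-1/20) = 35956 + 1/20 = 719121/20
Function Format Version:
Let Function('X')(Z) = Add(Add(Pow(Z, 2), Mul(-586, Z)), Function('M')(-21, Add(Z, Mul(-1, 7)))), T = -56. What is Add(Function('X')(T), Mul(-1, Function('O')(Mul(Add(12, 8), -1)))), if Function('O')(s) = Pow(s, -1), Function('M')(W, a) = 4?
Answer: Rational(719121, 20) ≈ 35956.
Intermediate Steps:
Function('X')(Z) = Add(4, Pow(Z, 2), Mul(-586, Z)) (Function('X')(Z) = Add(Add(Pow(Z, 2), Mul(-586, Z)), 4) = Add(4, Pow(Z, 2), Mul(-586, Z)))
Add(Function('X')(T), Mul(-1, Function('O')(Mul(Add(12, 8), -1)))) = Add(Add(4, Pow(-56, 2), Mul(-586, -56)), Mul(-1, Pow(Mul(Add(12, 8), -1), -1))) = Add(Add(4, 3136, 32816), Mul(-1, Pow(Mul(20, -1), -1))) = Add(35956, Mul(-1, Pow(-20, -1))) = Add(35956, Mul(-1, Rational(-1, 20))) = Add(35956, Rational(1, 20)) = Rational(719121, 20)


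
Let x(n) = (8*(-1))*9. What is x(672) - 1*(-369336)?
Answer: 369264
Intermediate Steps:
x(n) = -72 (x(n) = -8*9 = -72)
x(672) - 1*(-369336) = -72 - 1*(-369336) = -72 + 369336 = 369264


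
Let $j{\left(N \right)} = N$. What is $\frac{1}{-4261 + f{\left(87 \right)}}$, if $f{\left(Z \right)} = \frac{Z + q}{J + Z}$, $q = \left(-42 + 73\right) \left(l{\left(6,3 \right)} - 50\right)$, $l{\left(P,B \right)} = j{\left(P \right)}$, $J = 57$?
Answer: $- \frac{144}{614861} \approx -0.0002342$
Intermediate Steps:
$l{\left(P,B \right)} = P$
$q = -1364$ ($q = \left(-42 + 73\right) \left(6 - 50\right) = 31 \left(-44\right) = -1364$)
$f{\left(Z \right)} = \frac{-1364 + Z}{57 + Z}$ ($f{\left(Z \right)} = \frac{Z - 1364}{57 + Z} = \frac{-1364 + Z}{57 + Z}$)
$\frac{1}{-4261 + f{\left(87 \right)}} = \frac{1}{-4261 + \frac{-1364 + 87}{57 + 87}} = \frac{1}{-4261 + \frac{1}{144} \left(-1277\right)} = \frac{1}{-4261 - \frac{1277}{144}} = \frac{1}{- \frac{614861}{144}} = - \frac{144}{614861}$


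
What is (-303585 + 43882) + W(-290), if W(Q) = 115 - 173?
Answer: -259761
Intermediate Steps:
W(Q) = -58
(-303585 + 43882) + W(-290) = (-303585 + 43882) - 58 = -259703 - 58 = -259761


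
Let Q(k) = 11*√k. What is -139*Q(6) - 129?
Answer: -129 - 1529*√6 ≈ -3874.3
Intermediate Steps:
-139*Q(6) - 129 = -1529*√6 - 129 = -129 - 1529*√6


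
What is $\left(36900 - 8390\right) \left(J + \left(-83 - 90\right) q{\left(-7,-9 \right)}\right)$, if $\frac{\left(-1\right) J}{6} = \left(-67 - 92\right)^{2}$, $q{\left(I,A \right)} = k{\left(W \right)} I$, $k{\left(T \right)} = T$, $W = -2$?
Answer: $-4393619080$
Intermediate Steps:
$q{\left(I,A \right)} = - 2 I$
$J = -151686$ ($J = - 6 \left(-67 - 92\right)^{2} = - 6 \left(-159\right)^{2} = \left(-6\right) 25281 = -151686$)
$\left(36900 - 8390\right) \left(J + \left(-83 - 90\right) q{\left(-7,-9 \right)}\right) = \left(36900 - 8390\right) \left(-151686 + \left(-83 - 90\right) \left(\left(-2\right) \left(-7\right)\right)\right) = 28510 \left(-151686 - 2422\right) = 28510 \left(-154108\right) = -4393619080$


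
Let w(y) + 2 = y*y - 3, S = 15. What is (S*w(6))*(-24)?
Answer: -11160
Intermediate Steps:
w(y) = -5 + y² (w(y) = -2 + (y*y - 3) = -2 + (y² - 3) = -2 + (-3 + y²) = -5 + y²)
(S*w(6))*(-24) = (15*(-5 + 6²))*(-24) = (15*(-5 + 36))*(-24) = (15*31)*(-24) = 465*(-24) = -11160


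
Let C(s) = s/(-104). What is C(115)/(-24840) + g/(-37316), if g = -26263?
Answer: 147502337/209566656 ≈ 0.70384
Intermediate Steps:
C(s) = -s/104 (C(s) = s*(-1/104) = -s/104)
C(115)/(-24840) + g/(-37316) = -1/104*115/(-24840) - 26263/(-37316) = -115/104*(-1/24840) - 26263*(-1/37316) = 1/22464 + 26263/37316 = 147502337/209566656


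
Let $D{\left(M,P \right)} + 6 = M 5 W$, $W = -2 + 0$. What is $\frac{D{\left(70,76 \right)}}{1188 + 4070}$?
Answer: $- \frac{353}{2629} \approx -0.13427$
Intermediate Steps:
$W = -2$
$D{\left(M,P \right)} = -6 - 10 M$ ($D{\left(M,P \right)} = -6 + M 5 \left(-2\right) = -6 + 5 M \left(-2\right) = -6 - 10 M$)
$\frac{D{\left(70,76 \right)}}{1188 + 4070} = \frac{-6 - 700}{1188 + 4070} = \frac{-6 - 700}{5258} = \left(-706\right) \frac{1}{5258} = - \frac{353}{2629}$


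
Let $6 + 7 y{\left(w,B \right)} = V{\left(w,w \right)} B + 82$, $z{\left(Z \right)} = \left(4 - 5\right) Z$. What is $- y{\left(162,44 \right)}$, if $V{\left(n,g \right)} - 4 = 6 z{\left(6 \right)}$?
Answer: $\frac{1332}{7} \approx 190.29$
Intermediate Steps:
$z{\left(Z \right)} = - Z$
$V{\left(n,g \right)} = -32$ ($V{\left(n,g \right)} = 4 + 6 \left(\left(-1\right) 6\right) = 4 + 6 \left(-6\right) = 4 - 36 = -32$)
$y{\left(w,B \right)} = \frac{76}{7} - \frac{32 B}{7}$ ($y{\left(w,B \right)} = - \frac{6}{7} + \frac{- 32 B + 82}{7} = - \frac{6}{7} + \frac{82 - 32 B}{7} = - \frac{6}{7} - \left(- \frac{82}{7} + \frac{32 B}{7}\right) = \frac{76}{7} - \frac{32 B}{7}$)
$- y{\left(162,44 \right)} = - (\frac{76}{7} - \frac{1408}{7}) = \left(-1\right) \left(- \frac{1332}{7}\right) = \frac{1332}{7}$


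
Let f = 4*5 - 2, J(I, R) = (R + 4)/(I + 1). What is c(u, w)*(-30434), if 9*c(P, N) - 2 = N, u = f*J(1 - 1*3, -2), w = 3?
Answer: -152170/9 ≈ -16908.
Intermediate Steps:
J(I, R) = (4 + R)/(1 + I)
f = 18 (f = 20 - 2 = 18)
u = -36 (u = 18*((4 - 2)/(1 + (1 - 1*3))) = 18*(2/(1 + (1 - 3))) = 18*(2/(1 - 2)) = 18*(2/(-1)) = 18*(-1*2) = 18*(-2) = -36)
c(P, N) = 2/9 + N/9
c(u, w)*(-30434) = (2/9 + (⅑)*3)*(-30434) = (2/9 + ⅓)*(-30434) = (5/9)*(-30434) = -152170/9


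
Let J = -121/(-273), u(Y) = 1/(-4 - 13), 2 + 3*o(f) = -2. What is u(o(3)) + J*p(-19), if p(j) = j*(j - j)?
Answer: -1/17 ≈ -0.058824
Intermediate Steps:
o(f) = -4/3 (o(f) = -⅔ + (⅓)*(-2) = -⅔ - ⅔ = -4/3)
u(Y) = -1/17 (u(Y) = 1/(-17) = -1/17)
p(j) = 0 (p(j) = j*0 = 0)
J = 121/273 (J = -121*(-1/273) = 121/273 ≈ 0.44322)
u(o(3)) + J*p(-19) = -1/17 + (121/273)*0 = -1/17 + 0 = -1/17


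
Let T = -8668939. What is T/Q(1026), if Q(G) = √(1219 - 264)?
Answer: -8668939*√955/955 ≈ -2.8052e+5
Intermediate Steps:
Q(G) = √955
T/Q(1026) = -8668939*√955/955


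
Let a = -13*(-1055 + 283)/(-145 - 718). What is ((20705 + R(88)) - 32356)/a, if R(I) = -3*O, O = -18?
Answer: 10008211/10036 ≈ 997.23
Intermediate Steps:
R(I) = 54 (R(I) = -3*(-18) = 54)
a = -10036/863 (a = -(-10036)/(-863) = -(-10036)*(-1)/863 = -13*772/863 = -10036/863 ≈ -11.629)
((20705 + R(88)) - 32356)/a = ((20705 + 54) - 32356)/(-10036/863) = (20759 - 32356)*(-863/10036) = -11597*(-863/10036) = 10008211/10036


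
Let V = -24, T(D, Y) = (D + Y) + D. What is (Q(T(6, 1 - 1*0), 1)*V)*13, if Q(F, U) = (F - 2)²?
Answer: -37752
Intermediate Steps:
T(D, Y) = Y + 2*D
Q(F, U) = (-2 + F)²
(Q(T(6, 1 - 1*0), 1)*V)*13 = ((-2 + ((1 - 1*0) + 2*6))²*(-24))*13 = ((-2 + ((1 + 0) + 12))²*(-24))*13 = ((-2 + (1 + 12))²*(-24))*13 = ((-2 + 13)²*(-24))*13 = (11²*(-24))*13 = (121*(-24))*13 = -2904*13 = -37752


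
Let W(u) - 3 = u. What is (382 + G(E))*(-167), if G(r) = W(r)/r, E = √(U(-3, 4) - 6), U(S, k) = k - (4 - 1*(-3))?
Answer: -63961 + 167*I ≈ -63961.0 + 167.0*I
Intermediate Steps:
W(u) = 3 + u
U(S, k) = -7 + k (U(S, k) = k - (4 + 3) = k - 1*7 = k - 7 = -7 + k)
E = 3*I (E = √((-7 + 4) - 6) = √(-3 - 6) = √(-9) = 3*I ≈ 3.0*I)
G(r) = (3 + r)/r
(382 + G(E))*(-167) = (382 + (3 + 3*I)/((3*I)))*(-167) = (382 + (-I/3)*(3 + 3*I))*(-167) = (382 - I*(3 + 3*I)/3)*(-167) = -63794 + 167*I*(3 + 3*I)/3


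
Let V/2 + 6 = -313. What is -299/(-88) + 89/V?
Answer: 8315/2552 ≈ 3.2582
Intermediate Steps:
V = -638 (V = -12 + 2*(-313) = -12 - 626 = -638)
-299/(-88) + 89/V = -299/(-88) + 89/(-638) = -299*(-1/88) + 89*(-1/638) = 299/88 - 89/638 = 8315/2552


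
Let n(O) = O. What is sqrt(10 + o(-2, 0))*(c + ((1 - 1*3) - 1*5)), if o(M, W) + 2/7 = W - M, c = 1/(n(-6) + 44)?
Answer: -265*sqrt(574)/266 ≈ -23.868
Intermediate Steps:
c = 1/38 (c = 1/(-6 + 44) = 1/38 ≈ 0.026316)
o(M, W) = -2/7 + W - M (o(M, W) = -2/7 + (W - M) = -2/7 + W - M)
sqrt(10 + o(-2, 0))*(c + ((1 - 1*3) - 1*5)) = sqrt(10 + (-2/7 + 0 - 1*(-2)))*(1/38 + ((1 - 1*3) - 1*5)) = sqrt(10 + (-2/7 + 0 + 2))*(1/38 + ((1 - 3) - 5)) = sqrt(10 + 12/7)*(1/38 + (-2 - 5)) = sqrt(82/7)*(1/38 - 7) = (sqrt(574)/7)*(-265/38) = -265*sqrt(574)/266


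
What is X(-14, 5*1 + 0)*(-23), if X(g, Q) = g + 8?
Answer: 138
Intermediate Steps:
X(g, Q) = 8 + g
X(-14, 5*1 + 0)*(-23) = (8 - 14)*(-23) = -6*(-23) = 138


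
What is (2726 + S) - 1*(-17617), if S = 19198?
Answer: 39541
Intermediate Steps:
(2726 + S) - 1*(-17617) = (2726 + 19198) - 1*(-17617) = 21924 + 17617 = 39541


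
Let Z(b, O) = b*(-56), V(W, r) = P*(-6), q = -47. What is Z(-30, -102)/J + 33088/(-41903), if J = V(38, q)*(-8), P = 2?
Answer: 1400429/83806 ≈ 16.710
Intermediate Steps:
V(W, r) = -12 (V(W, r) = 2*(-6) = -12)
Z(b, O) = -56*b
J = 96 (J = -12*(-8) = 96)
Z(-30, -102)/J + 33088/(-41903) = -56*(-30)/96 + 33088/(-41903) = 1680*(1/96) + 33088*(-1/41903) = 35/2 - 33088/41903 = 1400429/83806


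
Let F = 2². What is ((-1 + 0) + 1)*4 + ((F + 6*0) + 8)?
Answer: 12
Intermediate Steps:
F = 4
((-1 + 0) + 1)*4 + ((F + 6*0) + 8) = ((-1 + 0) + 1)*4 + ((4 + 6*0) + 8) = (-1 + 1)*4 + ((4 + 0) + 8) = 0*4 + (4 + 8) = 0 + 12 = 12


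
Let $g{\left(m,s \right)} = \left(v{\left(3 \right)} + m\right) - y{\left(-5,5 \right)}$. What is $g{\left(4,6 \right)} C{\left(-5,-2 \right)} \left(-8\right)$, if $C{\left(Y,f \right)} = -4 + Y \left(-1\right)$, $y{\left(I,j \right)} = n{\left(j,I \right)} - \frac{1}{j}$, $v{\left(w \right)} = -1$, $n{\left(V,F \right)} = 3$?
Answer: $- \frac{8}{5} \approx -1.6$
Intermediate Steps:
$y{\left(I,j \right)} = 3 - \frac{1}{j}$
$C{\left(Y,f \right)} = -4 - Y$
$g{\left(m,s \right)} = - \frac{19}{5} + m$ ($g{\left(m,s \right)} = \left(-1 + m\right) - \left(3 - \frac{1}{5}\right) = \left(-1 + m\right) - \frac{14}{5} = - \frac{19}{5} + m$)
$g{\left(4,6 \right)} C{\left(-5,-2 \right)} \left(-8\right) = \left(- \frac{19}{5} + 4\right) \left(-4 - -5\right) \left(-8\right) = \frac{-4 + 5}{5} \left(-8\right) = \frac{1}{5} \cdot 1 \left(-8\right) = \frac{1}{5} \left(-8\right) = - \frac{8}{5}$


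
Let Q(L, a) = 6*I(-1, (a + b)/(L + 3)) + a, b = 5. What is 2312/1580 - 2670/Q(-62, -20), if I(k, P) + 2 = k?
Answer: 538307/7505 ≈ 71.726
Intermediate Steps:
I(k, P) = -2 + k
Q(L, a) = -18 + a (Q(L, a) = 6*(-2 - 1) + a = 6*(-3) + a = -18 + a)
2312/1580 - 2670/Q(-62, -20) = 2312/1580 - 2670/(-18 - 20) = 2312*(1/1580) - 2670/(-38) = 578/395 - 2670*(-1/38) = 578/395 + 1335/19 = 538307/7505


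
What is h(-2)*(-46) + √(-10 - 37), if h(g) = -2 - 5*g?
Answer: -368 + I*√47 ≈ -368.0 + 6.8557*I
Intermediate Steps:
h(-2)*(-46) + √(-10 - 37) = (-2 - 5*(-2))*(-46) + √(-10 - 37) = (-2 + 10)*(-46) + √(-47) = 8*(-46) + I*√47 = -368 + I*√47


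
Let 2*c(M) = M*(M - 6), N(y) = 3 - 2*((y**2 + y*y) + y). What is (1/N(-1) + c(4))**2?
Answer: 9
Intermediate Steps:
N(y) = 3 - 4*y**2 - 2*y (N(y) = 3 - 2*((y**2 + y**2) + y) = 3 - 2*(2*y**2 + y) = 3 - 2*(y + 2*y**2) = 3 + (-4*y**2 - 2*y) = 3 - 4*y**2 - 2*y)
c(M) = M*(-6 + M)/2 (c(M) = (M*(M - 6))/2 = (M*(-6 + M))/2 = M*(-6 + M)/2)
(1/N(-1) + c(4))**2 = (1/(3 - 4*(-1)**2 - 2*(-1)) + (1/2)*4*(-6 + 4))**2 = (1/(3 - 4*1 + 2) + (1/2)*4*(-2))**2 = (1/(3 - 4 + 2) - 4)**2 = (1/1 - 4)**2 = (1 - 4)**2 = (-3)**2 = 9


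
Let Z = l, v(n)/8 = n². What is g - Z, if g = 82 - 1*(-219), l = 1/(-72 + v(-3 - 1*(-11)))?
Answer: 132439/440 ≈ 301.00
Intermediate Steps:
v(n) = 8*n²
l = 1/440 (l = 1/(-72 + 8*(-3 - 1*(-11))²) = 1/(-72 + 8*(-3 + 11)²) = 1/(-72 + 8*8²) = 1/(-72 + 8*64) = 1/(-72 + 512) = 1/440 ≈ 0.0022727)
g = 301 (g = 82 + 219 = 301)
Z = 1/440 ≈ 0.0022727
g - Z = 301 - 1*1/440 = 301 - 1/440 = 132439/440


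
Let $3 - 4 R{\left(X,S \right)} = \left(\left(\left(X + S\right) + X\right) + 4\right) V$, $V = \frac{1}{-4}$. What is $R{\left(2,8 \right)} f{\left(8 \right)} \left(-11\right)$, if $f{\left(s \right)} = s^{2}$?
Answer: $-1232$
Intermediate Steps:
$V = - \frac{1}{4} \approx -0.25$
$R{\left(X,S \right)} = 1 + \frac{X}{8} + \frac{S}{16}$ ($R{\left(X,S \right)} = \frac{3}{4} - \frac{\left(\left(\left(X + S\right) + X\right) + 4\right) \left(- \frac{1}{4}\right)}{4} = \frac{3}{4} - \frac{\left(\left(\left(S + X\right) + X\right) + 4\right) \left(- \frac{1}{4}\right)}{4} = \frac{3}{4} - \frac{\left(\left(S + 2 X\right) + 4\right) \left(- \frac{1}{4}\right)}{4} = \frac{3}{4} - \frac{\left(4 + S + 2 X\right) \left(- \frac{1}{4}\right)}{4} = \frac{3}{4} - \frac{-1 - \frac{X}{2} - \frac{S}{4}}{4} = \frac{3}{4} + \left(\frac{1}{4} + \frac{X}{8} + \frac{S}{16}\right) = 1 + \frac{X}{8} + \frac{S}{16}$)
$R{\left(2,8 \right)} f{\left(8 \right)} \left(-11\right) = \left(1 + \frac{1}{8} \cdot 2 + \frac{1}{16} \cdot 8\right) 8^{2} \left(-11\right) = \left(1 + \frac{1}{4} + \frac{1}{2}\right) 64 \left(-11\right) = \frac{7}{4} \cdot 64 \left(-11\right) = 112 \left(-11\right) = -1232$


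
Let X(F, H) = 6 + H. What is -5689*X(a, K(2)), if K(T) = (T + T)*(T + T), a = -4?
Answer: -125158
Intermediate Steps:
K(T) = 4*T² (K(T) = (2*T)*(2*T) = 4*T²)
-5689*X(a, K(2)) = -5689*(6 + 4*2²) = -5689*(6 + 4*4) = -5689*(6 + 16) = -5689*22 = -125158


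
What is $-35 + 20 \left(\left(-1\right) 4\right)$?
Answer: $-115$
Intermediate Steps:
$-35 + 20 \left(\left(-1\right) 4\right) = -35 + 20 \left(-4\right) = -35 - 80 = -115$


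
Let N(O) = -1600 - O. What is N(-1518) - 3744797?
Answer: -3744879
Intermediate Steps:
N(-1518) - 3744797 = (-1600 - 1*(-1518)) - 3744797 = (-1600 + 1518) - 3744797 = -82 - 3744797 = -3744879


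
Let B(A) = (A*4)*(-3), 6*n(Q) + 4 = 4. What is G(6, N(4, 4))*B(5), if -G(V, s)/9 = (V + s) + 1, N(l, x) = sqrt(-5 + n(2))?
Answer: 3780 + 540*I*sqrt(5) ≈ 3780.0 + 1207.5*I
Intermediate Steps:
n(Q) = 0 (n(Q) = -2/3 + (1/6)*4 = -2/3 + 2/3 = 0)
N(l, x) = I*sqrt(5) (N(l, x) = sqrt(-5 + 0) = sqrt(-5) = I*sqrt(5))
B(A) = -12*A (B(A) = (4*A)*(-3) = -12*A)
G(V, s) = -9 - 9*V - 9*s (G(V, s) = -9*((V + s) + 1) = -9*(1 + V + s) = -9 - 9*V - 9*s)
G(6, N(4, 4))*B(5) = (-9 - 9*6 - 9*I*sqrt(5))*(-12*5) = (-9 - 54 - 9*I*sqrt(5))*(-60) = (-63 - 9*I*sqrt(5))*(-60) = 3780 + 540*I*sqrt(5)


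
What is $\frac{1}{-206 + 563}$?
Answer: $\frac{1}{357} \approx 0.0028011$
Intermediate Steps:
$\frac{1}{-206 + 563} = \frac{1}{357}$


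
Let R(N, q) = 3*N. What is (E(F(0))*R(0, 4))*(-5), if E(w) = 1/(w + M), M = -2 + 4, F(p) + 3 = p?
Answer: 0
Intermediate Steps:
F(p) = -3 + p
M = 2
E(w) = 1/(2 + w) (E(w) = 1/(w + 2) = 1/(2 + w))
(E(F(0))*R(0, 4))*(-5) = ((3*0)/(2 + (-3 + 0)))*(-5) = (0/(2 - 3))*(-5) = (0/(-1))*(-5) = -1*0*(-5) = 0*(-5) = 0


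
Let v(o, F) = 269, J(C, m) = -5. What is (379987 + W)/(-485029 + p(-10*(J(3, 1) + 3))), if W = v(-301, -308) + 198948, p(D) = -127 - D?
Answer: -144801/121294 ≈ -1.1938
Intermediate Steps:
W = 199217 (W = 269 + 198948 = 199217)
(379987 + W)/(-485029 + p(-10*(J(3, 1) + 3))) = (379987 + 199217)/(-485029 + (-127 - (-10)*(-5 + 3))) = 579204/(-485029 + (-127 - (-10)*(-2))) = 579204/(-485029 + (-127 - 1*20)) = 579204/(-485029 + (-127 - 20)) = 579204/(-485029 - 147) = 579204/(-485176) = 579204*(-1/485176) = -144801/121294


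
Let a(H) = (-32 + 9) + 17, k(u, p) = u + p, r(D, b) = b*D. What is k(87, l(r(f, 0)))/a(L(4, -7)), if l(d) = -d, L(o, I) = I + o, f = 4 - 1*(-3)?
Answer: -29/2 ≈ -14.500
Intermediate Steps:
f = 7 (f = 4 + 3 = 7)
r(D, b) = D*b
k(u, p) = p + u
a(H) = -6 (a(H) = -23 + 17 = -6)
k(87, l(r(f, 0)))/a(L(4, -7)) = (-7*0 + 87)/(-6) = (-1*0 + 87)*(-⅙) = (0 + 87)*(-⅙) = 87*(-⅙) = -29/2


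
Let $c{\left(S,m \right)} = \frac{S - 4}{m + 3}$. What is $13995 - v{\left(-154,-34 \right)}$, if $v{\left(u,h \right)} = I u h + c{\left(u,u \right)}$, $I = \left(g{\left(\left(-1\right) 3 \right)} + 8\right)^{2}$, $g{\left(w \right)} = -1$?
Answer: $- \frac{36628077}{151} \approx -2.4257 \cdot 10^{5}$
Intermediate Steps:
$c{\left(S,m \right)} = \frac{-4 + S}{3 + m}$
$I = 49$ ($I = \left(-1 + 8\right)^{2} = 7^{2} = 49$)
$v{\left(u,h \right)} = \frac{-4 + u}{3 + u} + 49 h u$ ($v{\left(u,h \right)} = 49 u h + \frac{-4 + u}{3 + u} = 49 h u + \frac{-4 + u}{3 + u} = \frac{-4 + u}{3 + u} + 49 h u$)
$13995 - v{\left(-154,-34 \right)} = 13995 - \frac{-4 - 154 + 49 \left(-34\right) \left(-154\right) \left(3 - 154\right)}{3 - 154} = 13995 - \frac{-4 - 154 + 49 \left(-34\right) \left(-154\right) \left(-151\right)}{-151} = 13995 - - \frac{-4 - 154 - 38741164}{151} = 13995 - \left(- \frac{1}{151}\right) \left(-38741322\right) = 13995 - \frac{38741322}{151} = - \frac{36628077}{151}$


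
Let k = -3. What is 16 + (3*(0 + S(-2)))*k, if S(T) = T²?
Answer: -20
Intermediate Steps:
16 + (3*(0 + S(-2)))*k = 16 + (3*(0 + (-2)²))*(-3) = 16 + (3*(0 + 4))*(-3) = 16 + (3*4)*(-3) = 16 + 12*(-3) = 16 - 36 = -20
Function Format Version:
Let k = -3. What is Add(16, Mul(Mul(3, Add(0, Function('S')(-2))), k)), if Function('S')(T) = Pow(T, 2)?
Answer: -20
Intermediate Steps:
Add(16, Mul(Mul(3, Add(0, Function('S')(-2))), k)) = Add(16, Mul(Mul(3, Add(0, Pow(-2, 2))), -3)) = Add(16, Mul(Mul(3, Add(0, 4)), -3)) = Add(16, Mul(Mul(3, 4), -3)) = Add(16, Mul(12, -3)) = Add(16, -36) = -20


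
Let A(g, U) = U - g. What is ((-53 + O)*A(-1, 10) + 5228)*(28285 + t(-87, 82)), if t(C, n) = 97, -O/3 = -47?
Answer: 175854872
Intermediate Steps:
O = 141 (O = -3*(-47) = 141)
((-53 + O)*A(-1, 10) + 5228)*(28285 + t(-87, 82)) = ((-53 + 141)*(10 - 1*(-1)) + 5228)*(28285 + 97) = (88*(10 + 1) + 5228)*28382 = (88*11 + 5228)*28382 = (968 + 5228)*28382 = 6196*28382 = 175854872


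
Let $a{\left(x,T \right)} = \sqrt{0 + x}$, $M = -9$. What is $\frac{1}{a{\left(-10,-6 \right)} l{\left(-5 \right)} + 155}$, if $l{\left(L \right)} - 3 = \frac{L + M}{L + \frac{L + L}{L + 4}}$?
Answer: $\frac{775}{120127} - \frac{i \sqrt{10}}{120127} \approx 0.0064515 - 2.6324 \cdot 10^{-5} i$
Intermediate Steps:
$a{\left(x,T \right)} = \sqrt{x}$
$l{\left(L \right)} = 3 + \frac{-9 + L}{L + \frac{2 L}{4 + L}}$ ($l{\left(L \right)} = 3 + \frac{L - 9}{L + \frac{L + L}{L + 4}} = 3 + \frac{-9 + L}{L + \frac{2 L}{4 + L}}$)
$\frac{1}{a{\left(-10,-6 \right)} l{\left(-5 \right)} + 155} = \frac{1}{\sqrt{-10} \frac{-36 + 4 \left(-5\right)^{2} + 13 \left(-5\right)}{\left(-5\right) \left(6 - 5\right)} + 155} = \frac{1}{i \sqrt{10} \left(- \frac{-36 + 4 \cdot 25 - 65}{5 \cdot 1}\right) + 155} = \frac{1}{i \sqrt{10} \left(\left(- \frac{1}{5}\right) 1 \left(-36 + 100 - 65\right)\right) + 155} = \frac{1}{i \sqrt{10} \left(\left(- \frac{1}{5}\right) 1 \left(-1\right)\right) + 155} = \frac{1}{i \sqrt{10} \cdot \frac{1}{5} + 155} = \frac{1}{\frac{i \sqrt{10}}{5} + 155} = \frac{1}{155 + \frac{i \sqrt{10}}{5}}$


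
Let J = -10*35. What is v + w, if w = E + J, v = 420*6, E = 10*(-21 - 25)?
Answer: 1710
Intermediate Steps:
J = -350
E = -460 (E = 10*(-46) = -460)
v = 2520
w = -810 (w = -460 - 350 = -810)
v + w = 2520 - 810 = 1710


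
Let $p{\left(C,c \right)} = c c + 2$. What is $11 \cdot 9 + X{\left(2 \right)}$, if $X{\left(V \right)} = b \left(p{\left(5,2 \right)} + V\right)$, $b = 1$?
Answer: $107$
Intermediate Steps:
$p{\left(C,c \right)} = 2 + c^{2}$ ($p{\left(C,c \right)} = c^{2} + 2 = 2 + c^{2}$)
$X{\left(V \right)} = 6 + V$ ($X{\left(V \right)} = 1 \left(\left(2 + 2^{2}\right) + V\right) = 1 \left(\left(2 + 4\right) + V\right) = 1 \left(6 + V\right) = 6 + V$)
$11 \cdot 9 + X{\left(2 \right)} = 11 \cdot 9 + \left(6 + 2\right) = 99 + 8 = 107$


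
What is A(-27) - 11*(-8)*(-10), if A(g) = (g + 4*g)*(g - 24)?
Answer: 6005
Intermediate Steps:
A(g) = 5*g*(-24 + g) (A(g) = (5*g)*(-24 + g) = 5*g*(-24 + g))
A(-27) - 11*(-8)*(-10) = 5*(-27)*(-24 - 27) - 11*(-8)*(-10) = 5*(-27)*(-51) + 88*(-10) = 6885 - 880 = 6005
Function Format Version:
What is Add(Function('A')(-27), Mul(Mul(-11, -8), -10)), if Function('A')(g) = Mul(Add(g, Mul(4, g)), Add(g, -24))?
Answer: 6005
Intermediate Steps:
Function('A')(g) = Mul(5, g, Add(-24, g)) (Function('A')(g) = Mul(Mul(5, g), Add(-24, g)) = Mul(5, g, Add(-24, g)))
Add(Function('A')(-27), Mul(Mul(-11, -8), -10)) = Add(Mul(5, -27, Add(-24, -27)), Mul(Mul(-11, -8), -10)) = Add(Mul(5, -27, -51), Mul(88, -10)) = Add(6885, -880) = 6005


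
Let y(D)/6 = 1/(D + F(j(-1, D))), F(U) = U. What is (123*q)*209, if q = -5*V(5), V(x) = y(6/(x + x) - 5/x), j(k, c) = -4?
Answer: 175275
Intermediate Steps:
y(D) = 6/(-4 + D) (y(D) = 6/(D - 4) = 6/(-4 + D))
V(x) = 6/(-4 - 2/x) (V(x) = 6/(-4 + (6/(x + x) - 5/x)) = 6/(-4 + (6/((2*x)) - 5/x)) = 6/(-4 + (6*(1/(2*x)) - 5/x)) = 6/(-4 + (3/x - 5/x)) = 6/(-4 - 2/x))
q = 75/11 (q = -(-15)*5/(1 + 2*5) = -(-15)*5/(1 + 10) = -(-15)*5/11 = -5*(-15/11) = 75/11 ≈ 6.8182)
(123*q)*209 = (123*(75/11))*209 = (9225/11)*209 = 175275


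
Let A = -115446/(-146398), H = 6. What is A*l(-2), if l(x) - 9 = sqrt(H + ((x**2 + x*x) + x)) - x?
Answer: 634953/73199 + 115446*sqrt(3)/73199 ≈ 11.406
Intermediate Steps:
l(x) = 9 + sqrt(6 + x + 2*x**2) - x (l(x) = 9 + (sqrt(6 + ((x**2 + x*x) + x)) - x) = 9 + (sqrt(6 + ((x**2 + x**2) + x)) - x) = 9 + (sqrt(6 + (2*x**2 + x)) - x) = 9 + (sqrt(6 + (x + 2*x**2)) - x) = 9 + (sqrt(6 + x + 2*x**2) - x) = 9 + sqrt(6 + x + 2*x**2) - x)
A = 57723/73199 (A = -115446*(-1/146398) = 57723/73199 ≈ 0.78858)
A*l(-2) = 57723*(9 + sqrt(6 - 2 + 2*(-2)**2) - 1*(-2))/73199 = 57723*(9 + sqrt(6 - 2 + 2*4) + 2)/73199 = 57723*(9 + sqrt(6 - 2 + 8) + 2)/73199 = 57723*(9 + sqrt(12) + 2)/73199 = 57723*(9 + 2*sqrt(3) + 2)/73199 = 57723*(11 + 2*sqrt(3))/73199 = 634953/73199 + 115446*sqrt(3)/73199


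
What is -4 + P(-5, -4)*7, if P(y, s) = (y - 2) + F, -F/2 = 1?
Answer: -67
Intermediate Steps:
F = -2 (F = -2*1 = -2)
P(y, s) = -4 + y (P(y, s) = (y - 2) - 2 = (-2 + y) - 2 = -4 + y)
-4 + P(-5, -4)*7 = -4 + (-4 - 5)*7 = -4 - 9*7 = -4 - 63 = -67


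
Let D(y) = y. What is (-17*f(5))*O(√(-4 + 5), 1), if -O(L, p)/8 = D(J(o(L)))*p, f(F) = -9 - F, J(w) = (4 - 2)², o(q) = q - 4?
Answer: -7616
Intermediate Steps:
o(q) = -4 + q
J(w) = 4 (J(w) = 2² = 4)
O(L, p) = -32*p
(-17*f(5))*O(√(-4 + 5), 1) = (-17*(-9 - 1*5))*(-32*1) = -17*(-9 - 5)*(-32) = -17*(-14)*(-32) = 238*(-32) = -7616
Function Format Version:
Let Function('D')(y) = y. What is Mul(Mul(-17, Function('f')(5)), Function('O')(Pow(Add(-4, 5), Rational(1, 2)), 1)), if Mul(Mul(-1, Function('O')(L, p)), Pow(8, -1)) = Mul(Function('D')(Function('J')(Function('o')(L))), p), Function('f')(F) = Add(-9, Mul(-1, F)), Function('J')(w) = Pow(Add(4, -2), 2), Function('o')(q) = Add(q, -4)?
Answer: -7616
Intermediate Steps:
Function('o')(q) = Add(-4, q)
Function('J')(w) = 4 (Function('J')(w) = Pow(2, 2) = 4)
Function('O')(L, p) = Mul(-32, p) (Function('O')(L, p) = Mul(-8, Mul(4, p)) = Mul(-32, p))
Mul(Mul(-17, Function('f')(5)), Function('O')(Pow(Add(-4, 5), Rational(1, 2)), 1)) = Mul(Mul(-17, Add(-9, Mul(-1, 5))), Mul(-32, 1)) = Mul(Mul(-17, Add(-9, -5)), -32) = Mul(Mul(-17, -14), -32) = Mul(238, -32) = -7616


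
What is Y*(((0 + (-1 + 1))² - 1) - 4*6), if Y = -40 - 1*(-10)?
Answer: 750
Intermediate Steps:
Y = -30 (Y = -40 + 10 = -30)
Y*(((0 + (-1 + 1))² - 1) - 4*6) = -30*(((0 + (-1 + 1))² - 1) - 4*6) = -30*(((0 + 0)² - 1) - 24) = -30*((0² - 1) - 24) = -30*((0 - 1) - 24) = -30*(-1 - 24) = -30*(-25) = 750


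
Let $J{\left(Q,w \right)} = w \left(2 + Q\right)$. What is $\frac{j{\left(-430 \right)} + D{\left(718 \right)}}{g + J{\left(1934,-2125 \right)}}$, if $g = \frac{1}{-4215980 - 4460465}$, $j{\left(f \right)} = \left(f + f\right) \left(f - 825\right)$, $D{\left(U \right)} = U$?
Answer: $- \frac{9370716776010}{35694894730001} \approx -0.26252$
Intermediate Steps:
$j{\left(f \right)} = 2 f \left(-825 + f\right)$
$g = - \frac{1}{8676445}$ ($g = \frac{1}{-8676445} = - \frac{1}{8676445} \approx -1.1525 \cdot 10^{-7}$)
$\frac{j{\left(-430 \right)} + D{\left(718 \right)}}{g + J{\left(1934,-2125 \right)}} = \frac{2 \left(-430\right) \left(-825 - 430\right) + 718}{- \frac{1}{8676445} - 2125 \left(2 + 1934\right)} = \frac{2 \left(-430\right) \left(-1255\right) + 718}{- \frac{1}{8676445} - 4114000} = \frac{1079300 + 718}{- \frac{1}{8676445} - 4114000} = \frac{1080018}{- \frac{35694894730001}{8676445}} = 1080018 \left(- \frac{8676445}{35694894730001}\right) = - \frac{9370716776010}{35694894730001}$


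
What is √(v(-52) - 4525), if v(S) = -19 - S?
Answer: 2*I*√1123 ≈ 67.022*I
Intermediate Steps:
√(v(-52) - 4525) = √((-19 - 1*(-52)) - 4525) = √((-19 + 52) - 4525) = √(33 - 4525) = √(-4492) = 2*I*√1123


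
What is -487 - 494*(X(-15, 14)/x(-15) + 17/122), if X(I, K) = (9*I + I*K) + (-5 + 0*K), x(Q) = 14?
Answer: 719444/61 ≈ 11794.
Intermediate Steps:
X(I, K) = -5 + 9*I + I*K (X(I, K) = (9*I + I*K) + (-5 + 0) = (9*I + I*K) - 5 = -5 + 9*I + I*K)
-487 - 494*(X(-15, 14)/x(-15) + 17/122) = -487 - 494*((-5 + 9*(-15) - 15*14)/14 + 17/122) = -487 - 494*((-5 - 135 - 210)*(1/14) + 17*(1/122)) = -487 - 494*(-350*1/14 + 17/122) = -487 - 494*(-25 + 17/122) = -487 - 494*(-3033/122) = -487 + 749151/61 = 719444/61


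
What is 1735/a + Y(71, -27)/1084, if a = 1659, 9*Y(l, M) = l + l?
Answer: 2860373/2697534 ≈ 1.0604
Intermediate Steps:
Y(l, M) = 2*l/9 (Y(l, M) = (l + l)/9 = (2*l)/9 = 2*l/9)
1735/a + Y(71, -27)/1084 = 1735/1659 + ((2/9)*71)/1084 = 1735*(1/1659) + (142/9)*(1/1084) = 1735/1659 + 71/4878 = 2860373/2697534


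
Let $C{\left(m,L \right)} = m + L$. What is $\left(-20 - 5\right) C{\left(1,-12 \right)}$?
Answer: $275$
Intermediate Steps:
$C{\left(m,L \right)} = L + m$
$\left(-20 - 5\right) C{\left(1,-12 \right)} = \left(-20 - 5\right) \left(-12 + 1\right) = \left(-25\right) \left(-11\right) = 275$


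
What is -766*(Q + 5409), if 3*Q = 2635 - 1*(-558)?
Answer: -14875720/3 ≈ -4.9586e+6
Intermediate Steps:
Q = 3193/3 (Q = (2635 - 1*(-558))/3 = (2635 + 558)/3 = (⅓)*3193 = 3193/3 ≈ 1064.3)
-766*(Q + 5409) = -766*(3193/3 + 5409) = -766*19420/3 = -14875720/3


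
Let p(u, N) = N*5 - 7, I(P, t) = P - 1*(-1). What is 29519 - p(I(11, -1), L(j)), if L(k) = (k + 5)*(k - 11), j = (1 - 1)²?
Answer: 29801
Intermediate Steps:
I(P, t) = 1 + P (I(P, t) = P + 1 = 1 + P)
j = 0 (j = 0² = 0)
L(k) = (-11 + k)*(5 + k) (L(k) = (5 + k)*(-11 + k) = (-11 + k)*(5 + k))
p(u, N) = -7 + 5*N (p(u, N) = 5*N - 7 = -7 + 5*N)
29519 - p(I(11, -1), L(j)) = 29519 - (-7 + 5*(-55 + 0² - 6*0)) = 29519 - (-7 + 5*(-55 + 0 + 0)) = 29519 - (-7 + 5*(-55)) = 29519 - (-7 - 275) = 29519 - 1*(-282) = 29519 + 282 = 29801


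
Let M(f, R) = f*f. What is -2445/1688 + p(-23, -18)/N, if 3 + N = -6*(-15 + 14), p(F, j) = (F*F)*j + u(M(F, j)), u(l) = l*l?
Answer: 456291137/5064 ≈ 90105.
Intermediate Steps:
M(f, R) = f²
u(l) = l²
p(F, j) = F⁴ + j*F² (p(F, j) = (F*F)*j + (F²)² = F²*j + F⁴ = j*F² + F⁴ = F⁴ + j*F²)
N = 3 (N = -3 - 6*(-15 + 14) = -3 - 6*(-1) = -3 + 6 = 3)
-2445/1688 + p(-23, -18)/N = -2445/1688 + ((-23)²*(-18 + (-23)²))/3 = -2445*1/1688 + (529*(-18 + 529))*(⅓) = -2445/1688 + (529*511)*(⅓) = -2445/1688 + 270319*(⅓) = -2445/1688 + 270319/3 = 456291137/5064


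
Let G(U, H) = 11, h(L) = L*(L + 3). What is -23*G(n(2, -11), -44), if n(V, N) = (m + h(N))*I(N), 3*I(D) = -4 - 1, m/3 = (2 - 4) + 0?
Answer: -253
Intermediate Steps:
h(L) = L*(3 + L)
m = -6 (m = 3*((2 - 4) + 0) = 3*(-2 + 0) = 3*(-2) = -6)
I(D) = -5/3 (I(D) = (-4 - 1)/3 = (⅓)*(-5) = -5/3)
n(V, N) = 10 - 5*N*(3 + N)/3 (n(V, N) = (-6 + N*(3 + N))*(-5/3) = 10 - 5*N*(3 + N)/3)
-23*G(n(2, -11), -44) = -23*11 = -253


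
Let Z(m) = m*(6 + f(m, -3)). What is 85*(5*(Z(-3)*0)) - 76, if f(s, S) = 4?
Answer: -76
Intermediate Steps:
Z(m) = 10*m (Z(m) = m*(6 + 4) = m*10 = 10*m)
85*(5*(Z(-3)*0)) - 76 = 85*(5*((10*(-3))*0)) - 76 = 85*(5*(-30*0)) - 76 = 85*(5*0) - 76 = 85*0 - 76 = 0 - 76 = -76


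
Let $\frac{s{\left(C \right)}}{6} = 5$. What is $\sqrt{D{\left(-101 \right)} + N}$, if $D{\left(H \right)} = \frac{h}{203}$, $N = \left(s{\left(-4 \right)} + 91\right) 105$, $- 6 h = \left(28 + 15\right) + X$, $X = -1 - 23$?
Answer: $\frac{\sqrt{18848149278}}{1218} \approx 112.72$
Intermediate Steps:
$s{\left(C \right)} = 30$ ($s{\left(C \right)} = 6 \cdot 5 = 30$)
$X = -24$
$h = - \frac{19}{6}$ ($h = - \frac{\left(28 + 15\right) - 24}{6} = - \frac{43 - 24}{6} = \left(- \frac{1}{6}\right) 19 = - \frac{19}{6} \approx -3.1667$)
$N = 12705$ ($N = \left(30 + 91\right) 105 = 121 \cdot 105 = 12705$)
$D{\left(H \right)} = - \frac{19}{1218}$ ($D{\left(H \right)} = - \frac{19}{6 \cdot 203} = \left(- \frac{19}{6}\right) \frac{1}{203} = - \frac{19}{1218}$)
$\sqrt{D{\left(-101 \right)} + N} = \sqrt{- \frac{19}{1218} + 12705} = \sqrt{\frac{15474671}{1218}} = \frac{\sqrt{18848149278}}{1218}$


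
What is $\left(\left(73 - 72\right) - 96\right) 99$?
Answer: $-9405$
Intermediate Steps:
$\left(\left(73 - 72\right) - 96\right) 99 = \left(1 - 96\right) 99 = \left(-95\right) 99 = -9405$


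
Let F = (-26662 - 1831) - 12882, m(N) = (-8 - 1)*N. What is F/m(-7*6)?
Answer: -41375/378 ≈ -109.46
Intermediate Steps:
m(N) = -9*N
F = -41375 (F = -28493 - 12882 = -41375)
F/m(-7*6) = -41375/((-(-63)*6)) = -41375/((-9*(-42))) = -41375/378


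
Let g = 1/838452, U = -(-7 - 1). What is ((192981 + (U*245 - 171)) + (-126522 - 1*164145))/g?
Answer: -80405031444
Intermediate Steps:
U = 8 (U = -1*(-8) = 8)
g = 1/838452 ≈ 1.1927e-6
((192981 + (U*245 - 171)) + (-126522 - 1*164145))/g = ((192981 + (8*245 - 171)) + (-126522 - 1*164145))/(1/838452) = ((192981 + (1960 - 171)) + (-126522 - 164145))*838452 = ((192981 + 1789) - 290667)*838452 = (194770 - 290667)*838452 = -95897*838452 = -80405031444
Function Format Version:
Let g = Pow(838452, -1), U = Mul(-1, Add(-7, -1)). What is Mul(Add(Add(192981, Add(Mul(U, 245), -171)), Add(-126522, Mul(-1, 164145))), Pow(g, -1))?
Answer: -80405031444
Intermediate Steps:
U = 8 (U = Mul(-1, -8) = 8)
g = Rational(1, 838452) ≈ 1.1927e-6
Mul(Add(Add(192981, Add(Mul(U, 245), -171)), Add(-126522, Mul(-1, 164145))), Pow(g, -1)) = Mul(Add(Add(192981, Add(Mul(8, 245), -171)), Add(-126522, Mul(-1, 164145))), Pow(Rational(1, 838452), -1)) = Mul(Add(Add(192981, Add(1960, -171)), Add(-126522, -164145)), 838452) = Mul(Add(Add(192981, 1789), -290667), 838452) = Mul(Add(194770, -290667), 838452) = Mul(-95897, 838452) = -80405031444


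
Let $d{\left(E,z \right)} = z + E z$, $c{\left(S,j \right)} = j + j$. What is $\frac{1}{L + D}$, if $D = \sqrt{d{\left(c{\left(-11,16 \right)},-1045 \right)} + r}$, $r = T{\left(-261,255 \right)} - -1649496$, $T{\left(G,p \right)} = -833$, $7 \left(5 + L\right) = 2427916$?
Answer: $\frac{16995167}{5894527055439} - \frac{49 \sqrt{1614178}}{5894527055439} \approx 2.8726 \cdot 10^{-6}$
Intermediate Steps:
$L = \frac{2427881}{7}$ ($L = -5 + \frac{1}{7} \cdot 2427916 = -5 + \frac{2427916}{7} = \frac{2427881}{7} \approx 3.4684 \cdot 10^{5}$)
$c{\left(S,j \right)} = 2 j$
$r = 1648663$ ($r = -833 - -1649496 = -833 + 1649496 = 1648663$)
$D = \sqrt{1614178}$ ($D = \sqrt{- 1045 \left(1 + 2 \cdot 16\right) + 1648663} = \sqrt{- 1045 \left(1 + 32\right) + 1648663} = \sqrt{\left(-1045\right) 33 + 1648663} = \sqrt{-34485 + 1648663} = \sqrt{1614178} \approx 1270.5$)
$\frac{1}{L + D} = \frac{1}{\frac{2427881}{7} + \sqrt{1614178}}$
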